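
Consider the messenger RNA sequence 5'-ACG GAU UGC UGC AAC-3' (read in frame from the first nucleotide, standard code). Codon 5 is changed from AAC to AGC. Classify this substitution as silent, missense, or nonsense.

missense

Position 14 falls in codon 5: AAC → Asn.
After the substitution the codon is AGC → Ser.
Asn ≠ Ser, so this is a missense mutation.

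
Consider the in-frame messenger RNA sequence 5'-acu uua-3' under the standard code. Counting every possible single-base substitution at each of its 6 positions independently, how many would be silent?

Codon 1 (ACU, Thr): 3 synonymous substitutions.
Codon 2 (UUA, Leu): 2 synonymous substitutions.
Total: 3 + 2 = 5.

5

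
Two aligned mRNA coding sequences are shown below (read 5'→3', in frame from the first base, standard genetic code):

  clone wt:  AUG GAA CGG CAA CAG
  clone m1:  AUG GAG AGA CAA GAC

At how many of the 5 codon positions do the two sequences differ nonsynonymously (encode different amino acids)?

1

Codon 1: AUG Met / AUG Met — identical.
Codon 2: GAA Glu / GAG Glu — synonymous.
Codon 3: CGG Arg / AGA Arg — synonymous.
Codon 4: CAA Gln / CAA Gln — identical.
Codon 5: CAG Gln / GAC Asp — nonsynonymous.
Nonsynonymous differences: 1.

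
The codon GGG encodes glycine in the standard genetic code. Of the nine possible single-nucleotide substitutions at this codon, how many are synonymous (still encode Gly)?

Position 1: none → 0 synonymous.
Position 2: none → 0 synonymous.
Position 3: GGU, GGC, GGA → 3 synonymous.
Total: 0 + 0 + 3 = 3.

3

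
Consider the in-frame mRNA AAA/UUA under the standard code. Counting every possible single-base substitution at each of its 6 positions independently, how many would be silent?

3

Codon 1 (AAA, Lys): 1 synonymous substitution.
Codon 2 (UUA, Leu): 2 synonymous substitutions.
Total: 1 + 2 = 3.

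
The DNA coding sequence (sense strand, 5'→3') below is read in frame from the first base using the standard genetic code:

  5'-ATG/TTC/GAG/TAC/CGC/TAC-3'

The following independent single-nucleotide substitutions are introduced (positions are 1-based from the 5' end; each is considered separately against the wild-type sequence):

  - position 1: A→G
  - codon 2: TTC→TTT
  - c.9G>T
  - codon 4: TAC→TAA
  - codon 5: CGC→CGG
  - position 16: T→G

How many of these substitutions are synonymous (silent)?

Codon 1: ATG (Met) → GTG (Val) — missense.
Codon 2: TTC (Phe) → TTT (Phe) — synonymous.
Codon 3: GAG (Glu) → GAT (Asp) — missense.
Codon 4: TAC (Tyr) → TAA (Stop) — nonsense.
Codon 5: CGC (Arg) → CGG (Arg) — synonymous.
Codon 6: TAC (Tyr) → GAC (Asp) — missense.
Synonymous: 2 of 6.

2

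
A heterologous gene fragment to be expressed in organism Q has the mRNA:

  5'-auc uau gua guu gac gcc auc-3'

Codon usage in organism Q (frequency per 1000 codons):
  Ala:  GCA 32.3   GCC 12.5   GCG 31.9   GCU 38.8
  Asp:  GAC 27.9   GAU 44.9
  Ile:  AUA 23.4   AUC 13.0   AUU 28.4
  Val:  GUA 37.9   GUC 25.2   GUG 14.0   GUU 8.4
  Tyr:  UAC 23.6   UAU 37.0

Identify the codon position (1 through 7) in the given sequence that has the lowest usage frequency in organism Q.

4

Codon 1 AUC (Ile): 13.0 per 1000.
Codon 2 UAU (Tyr): 37.0 per 1000.
Codon 3 GUA (Val): 37.9 per 1000.
Codon 4 GUU (Val): 8.4 per 1000.
Codon 5 GAC (Asp): 27.9 per 1000.
Codon 6 GCC (Ala): 12.5 per 1000.
Codon 7 AUC (Ile): 13.0 per 1000.
Lowest frequency is 8.4 at codon 4.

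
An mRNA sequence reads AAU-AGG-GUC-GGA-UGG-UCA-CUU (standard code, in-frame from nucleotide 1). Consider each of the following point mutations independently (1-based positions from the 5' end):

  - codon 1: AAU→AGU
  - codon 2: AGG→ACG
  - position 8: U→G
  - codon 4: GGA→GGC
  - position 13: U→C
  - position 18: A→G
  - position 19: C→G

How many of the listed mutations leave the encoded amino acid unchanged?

2

Codon 1: AAU (Asn) → AGU (Ser) — missense.
Codon 2: AGG (Arg) → ACG (Thr) — missense.
Codon 3: GUC (Val) → GGC (Gly) — missense.
Codon 4: GGA (Gly) → GGC (Gly) — synonymous.
Codon 5: UGG (Trp) → CGG (Arg) — missense.
Codon 6: UCA (Ser) → UCG (Ser) — synonymous.
Codon 7: CUU (Leu) → GUU (Val) — missense.
Synonymous: 2 of 7.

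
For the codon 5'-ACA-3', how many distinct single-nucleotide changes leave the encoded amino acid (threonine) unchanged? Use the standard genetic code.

Position 1: none → 0 synonymous.
Position 2: none → 0 synonymous.
Position 3: ACU, ACC, ACG → 3 synonymous.
Total: 0 + 0 + 3 = 3.

3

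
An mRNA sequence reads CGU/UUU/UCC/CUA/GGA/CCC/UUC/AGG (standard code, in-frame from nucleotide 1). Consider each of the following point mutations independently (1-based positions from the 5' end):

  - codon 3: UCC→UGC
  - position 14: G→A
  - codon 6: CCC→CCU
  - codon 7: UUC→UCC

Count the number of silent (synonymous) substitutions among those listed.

1

Codon 3: UCC (Ser) → UGC (Cys) — missense.
Codon 5: GGA (Gly) → GAA (Glu) — missense.
Codon 6: CCC (Pro) → CCU (Pro) — synonymous.
Codon 7: UUC (Phe) → UCC (Ser) — missense.
Synonymous: 1 of 4.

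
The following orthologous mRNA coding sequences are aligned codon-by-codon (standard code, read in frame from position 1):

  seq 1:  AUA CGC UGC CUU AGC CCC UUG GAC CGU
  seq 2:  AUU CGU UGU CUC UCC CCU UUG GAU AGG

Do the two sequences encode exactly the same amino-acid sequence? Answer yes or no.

yes

Codon 1: AUA Ile / AUU Ile — synonymous.
Codon 2: CGC Arg / CGU Arg — synonymous.
Codon 3: UGC Cys / UGU Cys — synonymous.
Codon 4: CUU Leu / CUC Leu — synonymous.
Codon 5: AGC Ser / UCC Ser — synonymous.
Codon 6: CCC Pro / CCU Pro — synonymous.
Codon 7: UUG Leu / UUG Leu — identical.
Codon 8: GAC Asp / GAU Asp — synonymous.
Codon 9: CGU Arg / AGG Arg — synonymous.
Nonsynonymous differences: 0 → same protein.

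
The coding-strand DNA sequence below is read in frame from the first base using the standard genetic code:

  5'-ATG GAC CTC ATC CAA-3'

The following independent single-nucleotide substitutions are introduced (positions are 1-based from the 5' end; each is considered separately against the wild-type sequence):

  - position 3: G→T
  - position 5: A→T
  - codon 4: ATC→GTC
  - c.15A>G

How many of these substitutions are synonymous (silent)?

1

Codon 1: ATG (Met) → ATT (Ile) — missense.
Codon 2: GAC (Asp) → GTC (Val) — missense.
Codon 4: ATC (Ile) → GTC (Val) — missense.
Codon 5: CAA (Gln) → CAG (Gln) — synonymous.
Synonymous: 1 of 4.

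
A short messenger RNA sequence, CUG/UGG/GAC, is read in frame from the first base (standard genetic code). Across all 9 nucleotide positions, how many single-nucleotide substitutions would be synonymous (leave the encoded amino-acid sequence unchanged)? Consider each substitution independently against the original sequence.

5

Codon 1 (CUG, Leu): 4 synonymous substitutions.
Codon 2 (UGG, Trp): 0 synonymous substitutions.
Codon 3 (GAC, Asp): 1 synonymous substitution.
Total: 4 + 0 + 1 = 5.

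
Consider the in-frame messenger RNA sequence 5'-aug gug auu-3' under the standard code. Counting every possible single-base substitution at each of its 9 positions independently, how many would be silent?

5

Codon 1 (AUG, Met): 0 synonymous substitutions.
Codon 2 (GUG, Val): 3 synonymous substitutions.
Codon 3 (AUU, Ile): 2 synonymous substitutions.
Total: 0 + 3 + 2 = 5.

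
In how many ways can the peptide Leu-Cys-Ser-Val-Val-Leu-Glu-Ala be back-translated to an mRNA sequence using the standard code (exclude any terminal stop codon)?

55296

Leu: 6 codons.
Cys: 2 codons.
Ser: 6 codons.
Val: 4 codons.
Val: 4 codons.
Leu: 6 codons.
Glu: 2 codons.
Ala: 4 codons.
6 × 2 × 6 × 4 × 4 × 6 × 2 × 4 = 55296.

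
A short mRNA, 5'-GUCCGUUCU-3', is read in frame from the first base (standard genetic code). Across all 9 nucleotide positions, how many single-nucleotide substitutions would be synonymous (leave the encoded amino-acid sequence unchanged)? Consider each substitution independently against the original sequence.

9

Codon 1 (GUC, Val): 3 synonymous substitutions.
Codon 2 (CGU, Arg): 3 synonymous substitutions.
Codon 3 (UCU, Ser): 3 synonymous substitutions.
Total: 3 + 3 + 3 = 9.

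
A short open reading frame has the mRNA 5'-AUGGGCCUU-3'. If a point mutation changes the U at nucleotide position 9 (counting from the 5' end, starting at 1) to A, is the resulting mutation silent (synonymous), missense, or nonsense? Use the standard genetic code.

silent

Position 9 falls in codon 3: CUU → Leu.
After the substitution the codon is CUA → Leu.
Both encode Leu, so the change is synonymous.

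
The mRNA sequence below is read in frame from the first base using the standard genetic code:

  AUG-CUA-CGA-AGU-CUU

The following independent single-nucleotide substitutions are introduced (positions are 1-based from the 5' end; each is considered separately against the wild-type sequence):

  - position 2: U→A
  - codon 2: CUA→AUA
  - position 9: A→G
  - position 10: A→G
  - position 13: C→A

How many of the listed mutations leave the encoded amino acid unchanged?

1

Codon 1: AUG (Met) → AAG (Lys) — missense.
Codon 2: CUA (Leu) → AUA (Ile) — missense.
Codon 3: CGA (Arg) → CGG (Arg) — synonymous.
Codon 4: AGU (Ser) → GGU (Gly) — missense.
Codon 5: CUU (Leu) → AUU (Ile) — missense.
Synonymous: 1 of 5.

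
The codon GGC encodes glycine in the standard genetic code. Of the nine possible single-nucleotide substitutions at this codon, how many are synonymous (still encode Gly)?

3

Position 1: none → 0 synonymous.
Position 2: none → 0 synonymous.
Position 3: GGU, GGA, GGG → 3 synonymous.
Total: 0 + 0 + 3 = 3.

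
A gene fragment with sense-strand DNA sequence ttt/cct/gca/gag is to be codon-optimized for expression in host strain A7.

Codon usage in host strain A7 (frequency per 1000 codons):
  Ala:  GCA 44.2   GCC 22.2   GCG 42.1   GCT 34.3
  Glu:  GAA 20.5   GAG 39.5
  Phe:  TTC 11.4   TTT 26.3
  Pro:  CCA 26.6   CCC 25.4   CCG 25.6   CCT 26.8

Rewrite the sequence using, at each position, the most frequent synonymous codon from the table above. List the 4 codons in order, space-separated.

Codon 1 (Phe): best is TTT at 26.3.
Codon 2 (Pro): best is CCT at 26.8.
Codon 3 (Ala): best is GCA at 44.2.
Codon 4 (Glu): best is GAG at 39.5.

TTT CCT GCA GAG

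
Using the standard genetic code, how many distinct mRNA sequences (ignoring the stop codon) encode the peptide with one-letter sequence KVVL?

Lys: 2 codons.
Val: 4 codons.
Val: 4 codons.
Leu: 6 codons.
2 × 4 × 4 × 6 = 192.

192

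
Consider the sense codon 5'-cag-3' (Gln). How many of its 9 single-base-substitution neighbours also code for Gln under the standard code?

1

Position 1: none → 0 synonymous.
Position 2: none → 0 synonymous.
Position 3: CAA → 1 synonymous.
Total: 0 + 0 + 1 = 1.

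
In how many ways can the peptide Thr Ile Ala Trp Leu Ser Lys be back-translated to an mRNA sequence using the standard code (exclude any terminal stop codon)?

Thr: 4 codons.
Ile: 3 codons.
Ala: 4 codons.
Trp: 1 codon.
Leu: 6 codons.
Ser: 6 codons.
Lys: 2 codons.
4 × 3 × 4 × 1 × 6 × 6 × 2 = 3456.

3456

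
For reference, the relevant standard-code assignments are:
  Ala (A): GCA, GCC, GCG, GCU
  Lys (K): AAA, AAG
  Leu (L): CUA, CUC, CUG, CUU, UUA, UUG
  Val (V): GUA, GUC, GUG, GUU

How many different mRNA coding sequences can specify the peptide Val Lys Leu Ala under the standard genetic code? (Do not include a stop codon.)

Val: 4 codons.
Lys: 2 codons.
Leu: 6 codons.
Ala: 4 codons.
4 × 2 × 6 × 4 = 192.

192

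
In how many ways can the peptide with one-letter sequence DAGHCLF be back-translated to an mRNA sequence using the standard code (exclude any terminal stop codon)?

1536

Asp: 2 codons.
Ala: 4 codons.
Gly: 4 codons.
His: 2 codons.
Cys: 2 codons.
Leu: 6 codons.
Phe: 2 codons.
2 × 4 × 4 × 2 × 2 × 6 × 2 = 1536.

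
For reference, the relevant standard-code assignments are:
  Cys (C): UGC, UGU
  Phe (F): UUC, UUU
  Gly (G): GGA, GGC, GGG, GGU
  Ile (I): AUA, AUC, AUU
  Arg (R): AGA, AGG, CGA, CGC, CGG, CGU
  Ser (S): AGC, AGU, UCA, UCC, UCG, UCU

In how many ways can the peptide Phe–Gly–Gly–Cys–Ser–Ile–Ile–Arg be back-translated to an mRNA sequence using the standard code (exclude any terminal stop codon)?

Phe: 2 codons.
Gly: 4 codons.
Gly: 4 codons.
Cys: 2 codons.
Ser: 6 codons.
Ile: 3 codons.
Ile: 3 codons.
Arg: 6 codons.
2 × 4 × 4 × 2 × 6 × 3 × 3 × 6 = 20736.

20736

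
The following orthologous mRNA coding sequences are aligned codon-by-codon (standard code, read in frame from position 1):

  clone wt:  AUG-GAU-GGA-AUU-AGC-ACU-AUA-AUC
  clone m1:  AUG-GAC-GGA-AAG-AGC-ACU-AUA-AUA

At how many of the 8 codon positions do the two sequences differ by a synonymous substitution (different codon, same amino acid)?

2

Codon 1: AUG Met / AUG Met — identical.
Codon 2: GAU Asp / GAC Asp — synonymous.
Codon 3: GGA Gly / GGA Gly — identical.
Codon 4: AUU Ile / AAG Lys — nonsynonymous.
Codon 5: AGC Ser / AGC Ser — identical.
Codon 6: ACU Thr / ACU Thr — identical.
Codon 7: AUA Ile / AUA Ile — identical.
Codon 8: AUC Ile / AUA Ile — synonymous.
Synonymous differences: 2.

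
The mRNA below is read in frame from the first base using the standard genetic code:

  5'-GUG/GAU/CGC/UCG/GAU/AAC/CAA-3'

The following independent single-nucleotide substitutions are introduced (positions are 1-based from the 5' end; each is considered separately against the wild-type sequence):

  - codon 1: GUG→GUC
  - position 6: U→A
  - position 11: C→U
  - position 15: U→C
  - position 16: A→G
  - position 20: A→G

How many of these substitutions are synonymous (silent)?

Codon 1: GUG (Val) → GUC (Val) — synonymous.
Codon 2: GAU (Asp) → GAA (Glu) — missense.
Codon 4: UCG (Ser) → UUG (Leu) — missense.
Codon 5: GAU (Asp) → GAC (Asp) — synonymous.
Codon 6: AAC (Asn) → GAC (Asp) — missense.
Codon 7: CAA (Gln) → CGA (Arg) — missense.
Synonymous: 2 of 6.

2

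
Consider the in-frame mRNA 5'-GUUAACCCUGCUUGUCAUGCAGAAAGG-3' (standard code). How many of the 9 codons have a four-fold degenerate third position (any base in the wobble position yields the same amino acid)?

4

Codon 1 GUU (Val): third position 4-fold.
Codon 2 AAC (Asn): third position 2-fold.
Codon 3 CCU (Pro): third position 4-fold.
Codon 4 GCU (Ala): third position 4-fold.
Codon 5 UGU (Cys): third position 2-fold.
Codon 6 CAU (His): third position 2-fold.
Codon 7 GCA (Ala): third position 4-fold.
Codon 8 GAA (Glu): third position 2-fold.
Codon 9 AGG (Arg): third position 2-fold.
Four-fold degenerate third positions: 4.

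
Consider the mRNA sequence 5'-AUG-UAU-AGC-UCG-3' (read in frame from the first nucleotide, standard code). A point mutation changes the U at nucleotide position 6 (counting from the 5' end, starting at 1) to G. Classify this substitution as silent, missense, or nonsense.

Position 6 falls in codon 2: UAU → Tyr.
After the substitution the codon is UAG → Stop.
The new codon is a stop codon, so this is a nonsense mutation.

nonsense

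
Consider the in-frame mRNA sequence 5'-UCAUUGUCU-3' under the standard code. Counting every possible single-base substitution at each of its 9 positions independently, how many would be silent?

Codon 1 (UCA, Ser): 3 synonymous substitutions.
Codon 2 (UUG, Leu): 2 synonymous substitutions.
Codon 3 (UCU, Ser): 3 synonymous substitutions.
Total: 3 + 2 + 3 = 8.

8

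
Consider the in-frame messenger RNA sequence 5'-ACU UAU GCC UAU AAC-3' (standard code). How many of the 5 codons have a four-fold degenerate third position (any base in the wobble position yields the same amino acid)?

Codon 1 ACU (Thr): third position 4-fold.
Codon 2 UAU (Tyr): third position 2-fold.
Codon 3 GCC (Ala): third position 4-fold.
Codon 4 UAU (Tyr): third position 2-fold.
Codon 5 AAC (Asn): third position 2-fold.
Four-fold degenerate third positions: 2.

2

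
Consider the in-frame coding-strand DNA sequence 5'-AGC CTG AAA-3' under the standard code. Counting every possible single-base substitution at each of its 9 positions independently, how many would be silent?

6

Codon 1 (AGC, Ser): 1 synonymous substitution.
Codon 2 (CTG, Leu): 4 synonymous substitutions.
Codon 3 (AAA, Lys): 1 synonymous substitution.
Total: 1 + 4 + 1 = 6.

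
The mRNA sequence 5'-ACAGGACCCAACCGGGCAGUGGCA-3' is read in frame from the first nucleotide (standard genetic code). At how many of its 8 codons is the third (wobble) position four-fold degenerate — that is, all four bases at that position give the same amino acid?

7

Codon 1 ACA (Thr): third position 4-fold.
Codon 2 GGA (Gly): third position 4-fold.
Codon 3 CCC (Pro): third position 4-fold.
Codon 4 AAC (Asn): third position 2-fold.
Codon 5 CGG (Arg): third position 4-fold.
Codon 6 GCA (Ala): third position 4-fold.
Codon 7 GUG (Val): third position 4-fold.
Codon 8 GCA (Ala): third position 4-fold.
Four-fold degenerate third positions: 7.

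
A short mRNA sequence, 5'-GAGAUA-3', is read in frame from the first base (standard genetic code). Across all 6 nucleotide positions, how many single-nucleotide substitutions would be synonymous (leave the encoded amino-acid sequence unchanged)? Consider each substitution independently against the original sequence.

Codon 1 (GAG, Glu): 1 synonymous substitution.
Codon 2 (AUA, Ile): 2 synonymous substitutions.
Total: 1 + 2 = 3.

3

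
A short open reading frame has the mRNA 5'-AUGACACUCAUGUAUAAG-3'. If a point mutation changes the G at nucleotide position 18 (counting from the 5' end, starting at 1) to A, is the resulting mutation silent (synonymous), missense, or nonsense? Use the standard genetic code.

Position 18 falls in codon 6: AAG → Lys.
After the substitution the codon is AAA → Lys.
Both encode Lys, so the change is synonymous.

silent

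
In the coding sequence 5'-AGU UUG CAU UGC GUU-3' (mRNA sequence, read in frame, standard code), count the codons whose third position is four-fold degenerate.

1

Codon 1 AGU (Ser): third position 2-fold.
Codon 2 UUG (Leu): third position 2-fold.
Codon 3 CAU (His): third position 2-fold.
Codon 4 UGC (Cys): third position 2-fold.
Codon 5 GUU (Val): third position 4-fold.
Four-fold degenerate third positions: 1.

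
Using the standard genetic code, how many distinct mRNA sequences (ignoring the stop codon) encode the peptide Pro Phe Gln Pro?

Pro: 4 codons.
Phe: 2 codons.
Gln: 2 codons.
Pro: 4 codons.
4 × 2 × 2 × 4 = 64.

64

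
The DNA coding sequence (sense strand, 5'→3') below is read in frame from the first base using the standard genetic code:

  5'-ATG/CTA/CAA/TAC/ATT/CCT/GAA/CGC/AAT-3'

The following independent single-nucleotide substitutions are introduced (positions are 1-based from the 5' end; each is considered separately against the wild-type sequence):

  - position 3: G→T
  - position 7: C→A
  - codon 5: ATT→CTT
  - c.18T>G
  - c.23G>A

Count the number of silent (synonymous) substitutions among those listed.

Codon 1: ATG (Met) → ATT (Ile) — missense.
Codon 3: CAA (Gln) → AAA (Lys) — missense.
Codon 5: ATT (Ile) → CTT (Leu) — missense.
Codon 6: CCT (Pro) → CCG (Pro) — synonymous.
Codon 8: CGC (Arg) → CAC (His) — missense.
Synonymous: 1 of 5.

1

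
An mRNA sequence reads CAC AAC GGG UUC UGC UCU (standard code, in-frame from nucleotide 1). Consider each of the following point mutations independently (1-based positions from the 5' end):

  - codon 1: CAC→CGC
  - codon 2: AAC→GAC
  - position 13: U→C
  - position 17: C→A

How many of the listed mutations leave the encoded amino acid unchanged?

0

Codon 1: CAC (His) → CGC (Arg) — missense.
Codon 2: AAC (Asn) → GAC (Asp) — missense.
Codon 5: UGC (Cys) → CGC (Arg) — missense.
Codon 6: UCU (Ser) → UAU (Tyr) — missense.
Synonymous: 0 of 4.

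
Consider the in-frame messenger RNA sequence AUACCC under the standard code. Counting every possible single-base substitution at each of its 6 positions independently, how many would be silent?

Codon 1 (AUA, Ile): 2 synonymous substitutions.
Codon 2 (CCC, Pro): 3 synonymous substitutions.
Total: 2 + 3 = 5.

5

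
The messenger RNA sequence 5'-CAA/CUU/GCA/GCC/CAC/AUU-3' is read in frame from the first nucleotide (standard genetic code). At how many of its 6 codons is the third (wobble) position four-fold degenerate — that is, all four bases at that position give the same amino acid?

Codon 1 CAA (Gln): third position 2-fold.
Codon 2 CUU (Leu): third position 4-fold.
Codon 3 GCA (Ala): third position 4-fold.
Codon 4 GCC (Ala): third position 4-fold.
Codon 5 CAC (His): third position 2-fold.
Codon 6 AUU (Ile): third position 3-fold.
Four-fold degenerate third positions: 3.

3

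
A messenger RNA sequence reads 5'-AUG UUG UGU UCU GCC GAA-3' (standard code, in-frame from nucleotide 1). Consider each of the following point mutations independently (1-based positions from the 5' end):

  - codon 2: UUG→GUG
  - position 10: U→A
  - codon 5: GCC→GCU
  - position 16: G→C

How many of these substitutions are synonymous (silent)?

Codon 2: UUG (Leu) → GUG (Val) — missense.
Codon 4: UCU (Ser) → ACU (Thr) — missense.
Codon 5: GCC (Ala) → GCU (Ala) — synonymous.
Codon 6: GAA (Glu) → CAA (Gln) — missense.
Synonymous: 1 of 4.

1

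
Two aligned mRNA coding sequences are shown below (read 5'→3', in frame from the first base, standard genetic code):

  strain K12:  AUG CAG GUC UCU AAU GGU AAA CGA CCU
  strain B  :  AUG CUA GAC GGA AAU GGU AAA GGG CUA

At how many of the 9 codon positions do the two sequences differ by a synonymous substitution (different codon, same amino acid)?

Codon 1: AUG Met / AUG Met — identical.
Codon 2: CAG Gln / CUA Leu — nonsynonymous.
Codon 3: GUC Val / GAC Asp — nonsynonymous.
Codon 4: UCU Ser / GGA Gly — nonsynonymous.
Codon 5: AAU Asn / AAU Asn — identical.
Codon 6: GGU Gly / GGU Gly — identical.
Codon 7: AAA Lys / AAA Lys — identical.
Codon 8: CGA Arg / GGG Gly — nonsynonymous.
Codon 9: CCU Pro / CUA Leu — nonsynonymous.
Synonymous differences: 0.

0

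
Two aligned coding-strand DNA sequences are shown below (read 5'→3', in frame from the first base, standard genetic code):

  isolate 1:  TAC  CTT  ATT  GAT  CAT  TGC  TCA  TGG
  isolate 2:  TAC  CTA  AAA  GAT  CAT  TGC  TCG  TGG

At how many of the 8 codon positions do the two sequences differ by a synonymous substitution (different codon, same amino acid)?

Codon 1: TAC Tyr / TAC Tyr — identical.
Codon 2: CTT Leu / CTA Leu — synonymous.
Codon 3: ATT Ile / AAA Lys — nonsynonymous.
Codon 4: GAT Asp / GAT Asp — identical.
Codon 5: CAT His / CAT His — identical.
Codon 6: TGC Cys / TGC Cys — identical.
Codon 7: TCA Ser / TCG Ser — synonymous.
Codon 8: TGG Trp / TGG Trp — identical.
Synonymous differences: 2.

2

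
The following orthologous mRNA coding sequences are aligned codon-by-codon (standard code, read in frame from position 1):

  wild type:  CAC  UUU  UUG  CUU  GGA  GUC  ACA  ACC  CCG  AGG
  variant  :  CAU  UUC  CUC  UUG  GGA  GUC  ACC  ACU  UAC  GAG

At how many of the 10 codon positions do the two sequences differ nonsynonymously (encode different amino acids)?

Codon 1: CAC His / CAU His — synonymous.
Codon 2: UUU Phe / UUC Phe — synonymous.
Codon 3: UUG Leu / CUC Leu — synonymous.
Codon 4: CUU Leu / UUG Leu — synonymous.
Codon 5: GGA Gly / GGA Gly — identical.
Codon 6: GUC Val / GUC Val — identical.
Codon 7: ACA Thr / ACC Thr — synonymous.
Codon 8: ACC Thr / ACU Thr — synonymous.
Codon 9: CCG Pro / UAC Tyr — nonsynonymous.
Codon 10: AGG Arg / GAG Glu — nonsynonymous.
Nonsynonymous differences: 2.

2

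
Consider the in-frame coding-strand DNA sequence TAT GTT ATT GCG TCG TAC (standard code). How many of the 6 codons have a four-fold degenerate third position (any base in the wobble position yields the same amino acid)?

Codon 1 TAT (Tyr): third position 2-fold.
Codon 2 GTT (Val): third position 4-fold.
Codon 3 ATT (Ile): third position 3-fold.
Codon 4 GCG (Ala): third position 4-fold.
Codon 5 TCG (Ser): third position 4-fold.
Codon 6 TAC (Tyr): third position 2-fold.
Four-fold degenerate third positions: 3.

3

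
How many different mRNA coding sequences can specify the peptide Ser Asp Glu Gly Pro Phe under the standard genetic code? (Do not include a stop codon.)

768

Ser: 6 codons.
Asp: 2 codons.
Glu: 2 codons.
Gly: 4 codons.
Pro: 4 codons.
Phe: 2 codons.
6 × 2 × 2 × 4 × 4 × 2 = 768.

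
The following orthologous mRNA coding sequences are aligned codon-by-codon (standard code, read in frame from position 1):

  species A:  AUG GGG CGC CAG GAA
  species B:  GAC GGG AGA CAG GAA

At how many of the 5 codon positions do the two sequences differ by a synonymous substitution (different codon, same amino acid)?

1

Codon 1: AUG Met / GAC Asp — nonsynonymous.
Codon 2: GGG Gly / GGG Gly — identical.
Codon 3: CGC Arg / AGA Arg — synonymous.
Codon 4: CAG Gln / CAG Gln — identical.
Codon 5: GAA Glu / GAA Glu — identical.
Synonymous differences: 1.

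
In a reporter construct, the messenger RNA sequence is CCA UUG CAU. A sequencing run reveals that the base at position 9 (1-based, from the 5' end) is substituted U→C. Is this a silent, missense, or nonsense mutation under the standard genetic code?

silent

Position 9 falls in codon 3: CAU → His.
After the substitution the codon is CAC → His.
Both encode His, so the change is synonymous.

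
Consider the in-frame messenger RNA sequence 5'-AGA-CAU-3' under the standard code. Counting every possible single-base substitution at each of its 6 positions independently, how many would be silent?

3

Codon 1 (AGA, Arg): 2 synonymous substitutions.
Codon 2 (CAU, His): 1 synonymous substitution.
Total: 2 + 1 = 3.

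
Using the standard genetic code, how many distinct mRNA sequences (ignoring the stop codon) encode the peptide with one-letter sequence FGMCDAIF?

768

Phe: 2 codons.
Gly: 4 codons.
Met: 1 codon.
Cys: 2 codons.
Asp: 2 codons.
Ala: 4 codons.
Ile: 3 codons.
Phe: 2 codons.
2 × 4 × 1 × 2 × 2 × 4 × 3 × 2 = 768.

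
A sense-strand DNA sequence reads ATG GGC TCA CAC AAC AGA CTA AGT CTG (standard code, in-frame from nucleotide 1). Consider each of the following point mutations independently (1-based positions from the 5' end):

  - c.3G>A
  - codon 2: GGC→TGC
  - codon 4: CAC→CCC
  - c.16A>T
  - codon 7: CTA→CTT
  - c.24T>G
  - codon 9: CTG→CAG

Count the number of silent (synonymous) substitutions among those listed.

1

Codon 1: ATG (Met) → ATA (Ile) — missense.
Codon 2: GGC (Gly) → TGC (Cys) — missense.
Codon 4: CAC (His) → CCC (Pro) — missense.
Codon 6: AGA (Arg) → TGA (Stop) — nonsense.
Codon 7: CTA (Leu) → CTT (Leu) — synonymous.
Codon 8: AGT (Ser) → AGG (Arg) — missense.
Codon 9: CTG (Leu) → CAG (Gln) — missense.
Synonymous: 1 of 7.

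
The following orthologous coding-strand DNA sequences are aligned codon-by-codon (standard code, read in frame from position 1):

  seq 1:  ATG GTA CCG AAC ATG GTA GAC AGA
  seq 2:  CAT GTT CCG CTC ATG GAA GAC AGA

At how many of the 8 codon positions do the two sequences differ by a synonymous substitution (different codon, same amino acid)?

1

Codon 1: ATG Met / CAT His — nonsynonymous.
Codon 2: GTA Val / GTT Val — synonymous.
Codon 3: CCG Pro / CCG Pro — identical.
Codon 4: AAC Asn / CTC Leu — nonsynonymous.
Codon 5: ATG Met / ATG Met — identical.
Codon 6: GTA Val / GAA Glu — nonsynonymous.
Codon 7: GAC Asp / GAC Asp — identical.
Codon 8: AGA Arg / AGA Arg — identical.
Synonymous differences: 1.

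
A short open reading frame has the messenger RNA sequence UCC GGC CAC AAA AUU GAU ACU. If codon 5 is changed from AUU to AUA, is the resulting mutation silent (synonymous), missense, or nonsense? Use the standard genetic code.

silent

Position 15 falls in codon 5: AUU → Ile.
After the substitution the codon is AUA → Ile.
Both encode Ile, so the change is synonymous.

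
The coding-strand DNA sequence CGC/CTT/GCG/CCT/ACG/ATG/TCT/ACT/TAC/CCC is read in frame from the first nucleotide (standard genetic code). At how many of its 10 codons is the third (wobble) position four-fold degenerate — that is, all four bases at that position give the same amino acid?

Codon 1 CGC (Arg): third position 4-fold.
Codon 2 CTT (Leu): third position 4-fold.
Codon 3 GCG (Ala): third position 4-fold.
Codon 4 CCT (Pro): third position 4-fold.
Codon 5 ACG (Thr): third position 4-fold.
Codon 6 ATG (Met): third position 1-fold.
Codon 7 TCT (Ser): third position 4-fold.
Codon 8 ACT (Thr): third position 4-fold.
Codon 9 TAC (Tyr): third position 2-fold.
Codon 10 CCC (Pro): third position 4-fold.
Four-fold degenerate third positions: 8.

8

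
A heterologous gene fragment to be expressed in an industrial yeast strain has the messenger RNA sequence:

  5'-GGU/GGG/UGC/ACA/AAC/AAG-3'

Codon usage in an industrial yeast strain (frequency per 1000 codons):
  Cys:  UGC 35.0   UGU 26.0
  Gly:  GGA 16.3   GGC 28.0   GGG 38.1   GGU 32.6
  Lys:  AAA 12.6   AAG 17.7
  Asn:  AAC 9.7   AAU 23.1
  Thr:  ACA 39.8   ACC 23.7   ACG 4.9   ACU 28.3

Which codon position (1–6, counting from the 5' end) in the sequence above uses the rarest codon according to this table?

5

Codon 1 GGU (Gly): 32.6 per 1000.
Codon 2 GGG (Gly): 38.1 per 1000.
Codon 3 UGC (Cys): 35.0 per 1000.
Codon 4 ACA (Thr): 39.8 per 1000.
Codon 5 AAC (Asn): 9.7 per 1000.
Codon 6 AAG (Lys): 17.7 per 1000.
Lowest frequency is 9.7 at codon 5.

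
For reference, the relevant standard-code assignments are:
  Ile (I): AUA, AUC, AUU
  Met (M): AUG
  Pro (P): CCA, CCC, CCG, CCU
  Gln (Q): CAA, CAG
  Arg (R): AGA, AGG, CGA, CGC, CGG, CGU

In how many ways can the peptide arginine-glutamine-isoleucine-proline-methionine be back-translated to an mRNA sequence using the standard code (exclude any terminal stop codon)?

Arg: 6 codons.
Gln: 2 codons.
Ile: 3 codons.
Pro: 4 codons.
Met: 1 codon.
6 × 2 × 3 × 4 × 1 = 144.

144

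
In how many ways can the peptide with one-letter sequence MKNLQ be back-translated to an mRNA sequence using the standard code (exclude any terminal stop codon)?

Met: 1 codon.
Lys: 2 codons.
Asn: 2 codons.
Leu: 6 codons.
Gln: 2 codons.
1 × 2 × 2 × 6 × 2 = 48.

48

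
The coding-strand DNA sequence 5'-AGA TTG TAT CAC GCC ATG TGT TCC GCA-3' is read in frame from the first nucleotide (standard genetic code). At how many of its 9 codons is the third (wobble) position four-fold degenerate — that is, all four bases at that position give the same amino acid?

Codon 1 AGA (Arg): third position 2-fold.
Codon 2 TTG (Leu): third position 2-fold.
Codon 3 TAT (Tyr): third position 2-fold.
Codon 4 CAC (His): third position 2-fold.
Codon 5 GCC (Ala): third position 4-fold.
Codon 6 ATG (Met): third position 1-fold.
Codon 7 TGT (Cys): third position 2-fold.
Codon 8 TCC (Ser): third position 4-fold.
Codon 9 GCA (Ala): third position 4-fold.
Four-fold degenerate third positions: 3.

3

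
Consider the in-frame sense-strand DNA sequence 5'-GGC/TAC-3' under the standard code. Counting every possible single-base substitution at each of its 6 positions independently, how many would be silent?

Codon 1 (GGC, Gly): 3 synonymous substitutions.
Codon 2 (TAC, Tyr): 1 synonymous substitution.
Total: 3 + 1 = 4.

4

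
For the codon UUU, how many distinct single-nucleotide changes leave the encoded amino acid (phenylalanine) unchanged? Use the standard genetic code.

1

Position 1: none → 0 synonymous.
Position 2: none → 0 synonymous.
Position 3: UUC → 1 synonymous.
Total: 0 + 0 + 1 = 1.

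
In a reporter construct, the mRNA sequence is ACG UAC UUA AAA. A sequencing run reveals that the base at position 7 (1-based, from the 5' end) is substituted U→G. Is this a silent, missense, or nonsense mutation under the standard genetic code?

missense

Position 7 falls in codon 3: UUA → Leu.
After the substitution the codon is GUA → Val.
Leu ≠ Val, so this is a missense mutation.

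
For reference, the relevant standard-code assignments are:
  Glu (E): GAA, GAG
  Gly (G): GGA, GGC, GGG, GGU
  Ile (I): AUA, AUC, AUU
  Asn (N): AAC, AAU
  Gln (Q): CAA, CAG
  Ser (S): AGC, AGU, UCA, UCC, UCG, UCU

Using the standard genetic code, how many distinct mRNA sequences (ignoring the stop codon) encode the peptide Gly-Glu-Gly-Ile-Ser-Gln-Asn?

Gly: 4 codons.
Glu: 2 codons.
Gly: 4 codons.
Ile: 3 codons.
Ser: 6 codons.
Gln: 2 codons.
Asn: 2 codons.
4 × 2 × 4 × 3 × 6 × 2 × 2 = 2304.

2304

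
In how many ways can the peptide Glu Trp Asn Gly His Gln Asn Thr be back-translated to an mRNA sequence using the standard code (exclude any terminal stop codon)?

512

Glu: 2 codons.
Trp: 1 codon.
Asn: 2 codons.
Gly: 4 codons.
His: 2 codons.
Gln: 2 codons.
Asn: 2 codons.
Thr: 4 codons.
2 × 1 × 2 × 4 × 2 × 2 × 2 × 4 = 512.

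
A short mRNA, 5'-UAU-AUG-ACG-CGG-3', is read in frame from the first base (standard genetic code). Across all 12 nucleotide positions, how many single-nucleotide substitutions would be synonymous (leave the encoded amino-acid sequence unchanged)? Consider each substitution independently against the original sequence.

Codon 1 (UAU, Tyr): 1 synonymous substitution.
Codon 2 (AUG, Met): 0 synonymous substitutions.
Codon 3 (ACG, Thr): 3 synonymous substitutions.
Codon 4 (CGG, Arg): 4 synonymous substitutions.
Total: 1 + 0 + 3 + 4 = 8.

8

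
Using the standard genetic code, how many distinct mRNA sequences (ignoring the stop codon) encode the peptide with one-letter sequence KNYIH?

Lys: 2 codons.
Asn: 2 codons.
Tyr: 2 codons.
Ile: 3 codons.
His: 2 codons.
2 × 2 × 2 × 3 × 2 = 48.

48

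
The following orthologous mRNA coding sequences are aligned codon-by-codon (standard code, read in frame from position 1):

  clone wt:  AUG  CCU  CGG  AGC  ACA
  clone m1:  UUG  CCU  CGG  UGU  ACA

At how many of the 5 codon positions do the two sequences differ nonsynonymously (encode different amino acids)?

Codon 1: AUG Met / UUG Leu — nonsynonymous.
Codon 2: CCU Pro / CCU Pro — identical.
Codon 3: CGG Arg / CGG Arg — identical.
Codon 4: AGC Ser / UGU Cys — nonsynonymous.
Codon 5: ACA Thr / ACA Thr — identical.
Nonsynonymous differences: 2.

2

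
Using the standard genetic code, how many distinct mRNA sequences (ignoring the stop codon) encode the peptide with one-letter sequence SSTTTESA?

110592

Ser: 6 codons.
Ser: 6 codons.
Thr: 4 codons.
Thr: 4 codons.
Thr: 4 codons.
Glu: 2 codons.
Ser: 6 codons.
Ala: 4 codons.
6 × 6 × 4 × 4 × 4 × 2 × 6 × 4 = 110592.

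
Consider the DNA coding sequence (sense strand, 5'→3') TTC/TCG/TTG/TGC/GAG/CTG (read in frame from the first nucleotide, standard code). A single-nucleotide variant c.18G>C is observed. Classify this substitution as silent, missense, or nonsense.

silent

Position 18 falls in codon 6: CTG → Leu.
After the substitution the codon is CTC → Leu.
Both encode Leu, so the change is synonymous.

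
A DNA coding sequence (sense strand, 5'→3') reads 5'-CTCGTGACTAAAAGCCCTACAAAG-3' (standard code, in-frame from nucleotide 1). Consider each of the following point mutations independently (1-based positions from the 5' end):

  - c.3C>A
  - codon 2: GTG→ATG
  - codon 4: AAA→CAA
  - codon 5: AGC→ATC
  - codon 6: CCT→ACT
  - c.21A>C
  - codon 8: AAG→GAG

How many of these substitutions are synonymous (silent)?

Codon 1: CTC (Leu) → CTA (Leu) — synonymous.
Codon 2: GTG (Val) → ATG (Met) — missense.
Codon 4: AAA (Lys) → CAA (Gln) — missense.
Codon 5: AGC (Ser) → ATC (Ile) — missense.
Codon 6: CCT (Pro) → ACT (Thr) — missense.
Codon 7: ACA (Thr) → ACC (Thr) — synonymous.
Codon 8: AAG (Lys) → GAG (Glu) — missense.
Synonymous: 2 of 7.

2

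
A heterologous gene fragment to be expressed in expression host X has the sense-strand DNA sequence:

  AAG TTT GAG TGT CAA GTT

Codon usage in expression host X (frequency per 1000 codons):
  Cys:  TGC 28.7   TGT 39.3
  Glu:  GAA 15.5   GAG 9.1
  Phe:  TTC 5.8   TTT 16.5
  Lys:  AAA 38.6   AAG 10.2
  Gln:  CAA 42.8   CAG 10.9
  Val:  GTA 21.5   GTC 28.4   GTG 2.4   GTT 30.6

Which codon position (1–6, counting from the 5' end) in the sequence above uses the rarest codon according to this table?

3

Codon 1 AAG (Lys): 10.2 per 1000.
Codon 2 TTT (Phe): 16.5 per 1000.
Codon 3 GAG (Glu): 9.1 per 1000.
Codon 4 TGT (Cys): 39.3 per 1000.
Codon 5 CAA (Gln): 42.8 per 1000.
Codon 6 GTT (Val): 30.6 per 1000.
Lowest frequency is 9.1 at codon 3.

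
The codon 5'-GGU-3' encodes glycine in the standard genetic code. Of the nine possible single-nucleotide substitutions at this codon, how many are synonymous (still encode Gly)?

3

Position 1: none → 0 synonymous.
Position 2: none → 0 synonymous.
Position 3: GGC, GGA, GGG → 3 synonymous.
Total: 0 + 0 + 3 = 3.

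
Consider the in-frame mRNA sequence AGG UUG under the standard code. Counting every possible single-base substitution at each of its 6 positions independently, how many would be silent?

Codon 1 (AGG, Arg): 2 synonymous substitutions.
Codon 2 (UUG, Leu): 2 synonymous substitutions.
Total: 2 + 2 = 4.

4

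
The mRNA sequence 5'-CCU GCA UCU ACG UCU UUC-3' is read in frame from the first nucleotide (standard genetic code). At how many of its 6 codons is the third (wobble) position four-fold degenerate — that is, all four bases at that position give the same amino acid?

5

Codon 1 CCU (Pro): third position 4-fold.
Codon 2 GCA (Ala): third position 4-fold.
Codon 3 UCU (Ser): third position 4-fold.
Codon 4 ACG (Thr): third position 4-fold.
Codon 5 UCU (Ser): third position 4-fold.
Codon 6 UUC (Phe): third position 2-fold.
Four-fold degenerate third positions: 5.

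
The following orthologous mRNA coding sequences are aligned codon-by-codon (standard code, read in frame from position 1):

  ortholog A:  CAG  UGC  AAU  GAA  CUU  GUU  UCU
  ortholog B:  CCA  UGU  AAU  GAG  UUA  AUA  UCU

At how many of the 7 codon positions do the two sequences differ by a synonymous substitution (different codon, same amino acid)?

3

Codon 1: CAG Gln / CCA Pro — nonsynonymous.
Codon 2: UGC Cys / UGU Cys — synonymous.
Codon 3: AAU Asn / AAU Asn — identical.
Codon 4: GAA Glu / GAG Glu — synonymous.
Codon 5: CUU Leu / UUA Leu — synonymous.
Codon 6: GUU Val / AUA Ile — nonsynonymous.
Codon 7: UCU Ser / UCU Ser — identical.
Synonymous differences: 3.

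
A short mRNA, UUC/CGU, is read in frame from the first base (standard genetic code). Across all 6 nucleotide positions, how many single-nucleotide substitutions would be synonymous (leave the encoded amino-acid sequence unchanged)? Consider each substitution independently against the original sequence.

4

Codon 1 (UUC, Phe): 1 synonymous substitution.
Codon 2 (CGU, Arg): 3 synonymous substitutions.
Total: 1 + 3 = 4.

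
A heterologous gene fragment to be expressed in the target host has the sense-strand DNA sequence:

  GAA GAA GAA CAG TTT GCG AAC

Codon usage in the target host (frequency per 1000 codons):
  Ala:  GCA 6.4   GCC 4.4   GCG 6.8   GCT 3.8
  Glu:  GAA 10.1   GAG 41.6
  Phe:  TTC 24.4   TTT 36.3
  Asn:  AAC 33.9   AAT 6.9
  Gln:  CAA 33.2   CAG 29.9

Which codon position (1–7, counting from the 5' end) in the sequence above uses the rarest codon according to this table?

6

Codon 1 GAA (Glu): 10.1 per 1000.
Codon 2 GAA (Glu): 10.1 per 1000.
Codon 3 GAA (Glu): 10.1 per 1000.
Codon 4 CAG (Gln): 29.9 per 1000.
Codon 5 TTT (Phe): 36.3 per 1000.
Codon 6 GCG (Ala): 6.8 per 1000.
Codon 7 AAC (Asn): 33.9 per 1000.
Lowest frequency is 6.8 at codon 6.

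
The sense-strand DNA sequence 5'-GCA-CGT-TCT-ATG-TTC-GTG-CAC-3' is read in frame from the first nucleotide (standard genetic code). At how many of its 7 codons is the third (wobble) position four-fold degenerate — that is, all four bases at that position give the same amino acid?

Codon 1 GCA (Ala): third position 4-fold.
Codon 2 CGT (Arg): third position 4-fold.
Codon 3 TCT (Ser): third position 4-fold.
Codon 4 ATG (Met): third position 1-fold.
Codon 5 TTC (Phe): third position 2-fold.
Codon 6 GTG (Val): third position 4-fold.
Codon 7 CAC (His): third position 2-fold.
Four-fold degenerate third positions: 4.

4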